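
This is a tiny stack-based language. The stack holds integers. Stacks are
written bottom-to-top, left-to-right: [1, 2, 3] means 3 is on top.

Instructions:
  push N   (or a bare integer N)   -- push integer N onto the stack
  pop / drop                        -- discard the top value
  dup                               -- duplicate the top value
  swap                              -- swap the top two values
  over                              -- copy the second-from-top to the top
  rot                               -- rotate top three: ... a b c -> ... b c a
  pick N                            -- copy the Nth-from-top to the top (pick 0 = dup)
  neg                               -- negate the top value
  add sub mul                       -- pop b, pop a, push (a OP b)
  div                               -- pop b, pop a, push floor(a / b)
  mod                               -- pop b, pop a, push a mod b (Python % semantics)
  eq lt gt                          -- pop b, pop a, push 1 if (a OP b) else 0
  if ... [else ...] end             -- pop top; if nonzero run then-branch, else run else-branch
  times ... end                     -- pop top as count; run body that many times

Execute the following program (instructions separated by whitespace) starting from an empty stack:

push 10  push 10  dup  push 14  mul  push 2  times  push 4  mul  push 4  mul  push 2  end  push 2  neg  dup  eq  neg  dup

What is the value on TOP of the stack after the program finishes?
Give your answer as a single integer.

Answer: -1

Derivation:
After 'push 10': [10]
After 'push 10': [10, 10]
After 'dup': [10, 10, 10]
After 'push 14': [10, 10, 10, 14]
After 'mul': [10, 10, 140]
After 'push 2': [10, 10, 140, 2]
After 'times': [10, 10, 140]
After 'push 4': [10, 10, 140, 4]
After 'mul': [10, 10, 560]
After 'push 4': [10, 10, 560, 4]
  ...
After 'mul': [10, 10, 2240, 8]
After 'push 4': [10, 10, 2240, 8, 4]
After 'mul': [10, 10, 2240, 32]
After 'push 2': [10, 10, 2240, 32, 2]
After 'push 2': [10, 10, 2240, 32, 2, 2]
After 'neg': [10, 10, 2240, 32, 2, -2]
After 'dup': [10, 10, 2240, 32, 2, -2, -2]
After 'eq': [10, 10, 2240, 32, 2, 1]
After 'neg': [10, 10, 2240, 32, 2, -1]
After 'dup': [10, 10, 2240, 32, 2, -1, -1]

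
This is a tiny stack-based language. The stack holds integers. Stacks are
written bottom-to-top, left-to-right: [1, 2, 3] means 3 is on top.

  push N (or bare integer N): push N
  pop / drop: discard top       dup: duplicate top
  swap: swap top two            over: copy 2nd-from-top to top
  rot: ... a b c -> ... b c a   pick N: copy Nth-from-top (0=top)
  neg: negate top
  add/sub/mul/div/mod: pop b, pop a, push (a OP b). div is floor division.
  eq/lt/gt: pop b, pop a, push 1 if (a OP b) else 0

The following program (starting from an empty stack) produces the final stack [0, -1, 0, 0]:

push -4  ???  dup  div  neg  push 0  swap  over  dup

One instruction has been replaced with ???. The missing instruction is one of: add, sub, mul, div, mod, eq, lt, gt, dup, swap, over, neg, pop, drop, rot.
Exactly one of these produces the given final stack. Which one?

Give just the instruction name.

Answer: neg

Derivation:
Stack before ???: [-4]
Stack after ???:  [4]
The instruction that transforms [-4] -> [4] is: neg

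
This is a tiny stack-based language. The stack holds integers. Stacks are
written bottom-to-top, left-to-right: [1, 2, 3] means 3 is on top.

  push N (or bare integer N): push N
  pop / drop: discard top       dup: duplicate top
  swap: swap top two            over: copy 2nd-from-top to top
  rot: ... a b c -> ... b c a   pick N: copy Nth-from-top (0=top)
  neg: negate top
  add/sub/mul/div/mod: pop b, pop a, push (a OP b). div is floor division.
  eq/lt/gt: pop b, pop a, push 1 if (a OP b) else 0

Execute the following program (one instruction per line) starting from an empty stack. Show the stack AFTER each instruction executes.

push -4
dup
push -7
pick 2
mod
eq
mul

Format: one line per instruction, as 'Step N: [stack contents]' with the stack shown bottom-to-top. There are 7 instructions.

Step 1: [-4]
Step 2: [-4, -4]
Step 3: [-4, -4, -7]
Step 4: [-4, -4, -7, -4]
Step 5: [-4, -4, -3]
Step 6: [-4, 0]
Step 7: [0]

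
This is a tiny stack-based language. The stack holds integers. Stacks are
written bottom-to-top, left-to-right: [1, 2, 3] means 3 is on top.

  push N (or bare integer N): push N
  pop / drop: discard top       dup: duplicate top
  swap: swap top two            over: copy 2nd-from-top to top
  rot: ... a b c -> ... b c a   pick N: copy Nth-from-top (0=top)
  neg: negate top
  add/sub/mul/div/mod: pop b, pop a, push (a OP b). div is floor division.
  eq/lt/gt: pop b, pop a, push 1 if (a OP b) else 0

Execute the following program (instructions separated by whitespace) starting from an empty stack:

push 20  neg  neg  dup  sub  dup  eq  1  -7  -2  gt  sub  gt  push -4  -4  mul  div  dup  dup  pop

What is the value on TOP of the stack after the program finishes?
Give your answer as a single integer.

Answer: 0

Derivation:
After 'push 20': [20]
After 'neg': [-20]
After 'neg': [20]
After 'dup': [20, 20]
After 'sub': [0]
After 'dup': [0, 0]
After 'eq': [1]
After 'push 1': [1, 1]
After 'push -7': [1, 1, -7]
After 'push -2': [1, 1, -7, -2]
After 'gt': [1, 1, 0]
After 'sub': [1, 1]
After 'gt': [0]
After 'push -4': [0, -4]
After 'push -4': [0, -4, -4]
After 'mul': [0, 16]
After 'div': [0]
After 'dup': [0, 0]
After 'dup': [0, 0, 0]
After 'pop': [0, 0]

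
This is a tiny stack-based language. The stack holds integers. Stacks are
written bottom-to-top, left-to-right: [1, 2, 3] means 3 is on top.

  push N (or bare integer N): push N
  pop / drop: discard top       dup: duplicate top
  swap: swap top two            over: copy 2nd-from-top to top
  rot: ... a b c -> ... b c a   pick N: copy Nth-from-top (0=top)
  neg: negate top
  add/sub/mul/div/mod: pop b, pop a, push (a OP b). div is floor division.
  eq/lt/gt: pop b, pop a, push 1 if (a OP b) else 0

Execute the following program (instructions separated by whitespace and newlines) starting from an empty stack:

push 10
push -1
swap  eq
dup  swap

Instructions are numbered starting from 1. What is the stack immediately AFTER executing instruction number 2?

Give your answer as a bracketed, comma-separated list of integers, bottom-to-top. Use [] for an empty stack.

Answer: [10, -1]

Derivation:
Step 1 ('push 10'): [10]
Step 2 ('push -1'): [10, -1]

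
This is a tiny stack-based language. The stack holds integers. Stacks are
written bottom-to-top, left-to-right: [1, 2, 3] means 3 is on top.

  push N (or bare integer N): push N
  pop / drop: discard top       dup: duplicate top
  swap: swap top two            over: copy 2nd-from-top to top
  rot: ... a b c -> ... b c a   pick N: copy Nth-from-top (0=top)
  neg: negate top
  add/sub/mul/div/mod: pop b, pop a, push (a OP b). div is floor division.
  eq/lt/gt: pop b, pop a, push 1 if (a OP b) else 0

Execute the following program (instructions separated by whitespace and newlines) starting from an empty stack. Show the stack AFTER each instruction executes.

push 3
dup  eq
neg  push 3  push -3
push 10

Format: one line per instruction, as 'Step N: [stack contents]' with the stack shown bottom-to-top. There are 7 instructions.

Step 1: [3]
Step 2: [3, 3]
Step 3: [1]
Step 4: [-1]
Step 5: [-1, 3]
Step 6: [-1, 3, -3]
Step 7: [-1, 3, -3, 10]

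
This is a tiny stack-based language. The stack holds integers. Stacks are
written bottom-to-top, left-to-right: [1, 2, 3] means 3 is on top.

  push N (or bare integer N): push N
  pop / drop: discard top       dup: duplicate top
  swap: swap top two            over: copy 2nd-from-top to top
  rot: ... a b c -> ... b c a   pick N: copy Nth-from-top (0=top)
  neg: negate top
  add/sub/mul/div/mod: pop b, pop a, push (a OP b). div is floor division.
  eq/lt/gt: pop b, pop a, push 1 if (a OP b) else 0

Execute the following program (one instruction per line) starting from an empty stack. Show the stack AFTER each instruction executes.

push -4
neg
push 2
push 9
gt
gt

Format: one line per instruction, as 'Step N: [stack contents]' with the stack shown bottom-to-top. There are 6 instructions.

Step 1: [-4]
Step 2: [4]
Step 3: [4, 2]
Step 4: [4, 2, 9]
Step 5: [4, 0]
Step 6: [1]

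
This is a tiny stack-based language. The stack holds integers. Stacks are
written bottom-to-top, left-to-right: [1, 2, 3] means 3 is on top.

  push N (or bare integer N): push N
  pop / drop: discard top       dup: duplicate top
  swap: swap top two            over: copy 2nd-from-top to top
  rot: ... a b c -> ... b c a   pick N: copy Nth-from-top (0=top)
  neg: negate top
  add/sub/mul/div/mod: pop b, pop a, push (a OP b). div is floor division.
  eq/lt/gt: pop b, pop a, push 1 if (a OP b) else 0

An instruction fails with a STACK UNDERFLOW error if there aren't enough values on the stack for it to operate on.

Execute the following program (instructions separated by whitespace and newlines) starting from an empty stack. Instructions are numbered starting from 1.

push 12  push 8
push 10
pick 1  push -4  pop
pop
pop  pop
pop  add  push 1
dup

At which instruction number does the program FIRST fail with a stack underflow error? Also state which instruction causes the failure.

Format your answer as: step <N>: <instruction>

Answer: step 11: add

Derivation:
Step 1 ('push 12'): stack = [12], depth = 1
Step 2 ('push 8'): stack = [12, 8], depth = 2
Step 3 ('push 10'): stack = [12, 8, 10], depth = 3
Step 4 ('pick 1'): stack = [12, 8, 10, 8], depth = 4
Step 5 ('push -4'): stack = [12, 8, 10, 8, -4], depth = 5
Step 6 ('pop'): stack = [12, 8, 10, 8], depth = 4
Step 7 ('pop'): stack = [12, 8, 10], depth = 3
Step 8 ('pop'): stack = [12, 8], depth = 2
Step 9 ('pop'): stack = [12], depth = 1
Step 10 ('pop'): stack = [], depth = 0
Step 11 ('add'): needs 2 value(s) but depth is 0 — STACK UNDERFLOW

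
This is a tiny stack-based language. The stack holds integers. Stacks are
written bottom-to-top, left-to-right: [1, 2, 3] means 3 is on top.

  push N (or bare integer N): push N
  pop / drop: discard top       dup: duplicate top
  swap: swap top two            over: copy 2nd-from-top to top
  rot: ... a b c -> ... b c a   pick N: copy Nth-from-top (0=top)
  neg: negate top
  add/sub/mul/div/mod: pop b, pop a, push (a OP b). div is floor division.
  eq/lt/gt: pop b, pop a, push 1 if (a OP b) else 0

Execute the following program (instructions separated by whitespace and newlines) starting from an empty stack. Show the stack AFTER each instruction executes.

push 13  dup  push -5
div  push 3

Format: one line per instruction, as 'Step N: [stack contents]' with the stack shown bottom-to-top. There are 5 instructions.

Step 1: [13]
Step 2: [13, 13]
Step 3: [13, 13, -5]
Step 4: [13, -3]
Step 5: [13, -3, 3]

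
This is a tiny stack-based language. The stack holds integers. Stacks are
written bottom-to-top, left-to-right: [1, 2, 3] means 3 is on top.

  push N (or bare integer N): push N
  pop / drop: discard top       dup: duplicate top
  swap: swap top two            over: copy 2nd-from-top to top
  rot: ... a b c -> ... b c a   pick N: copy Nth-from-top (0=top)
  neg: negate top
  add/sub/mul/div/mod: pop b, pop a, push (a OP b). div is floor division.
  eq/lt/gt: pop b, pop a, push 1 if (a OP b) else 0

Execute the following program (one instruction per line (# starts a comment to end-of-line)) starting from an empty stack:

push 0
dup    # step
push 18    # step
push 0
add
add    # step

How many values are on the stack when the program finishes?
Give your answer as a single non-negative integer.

After 'push 0': stack = [0] (depth 1)
After 'dup': stack = [0, 0] (depth 2)
After 'push 18': stack = [0, 0, 18] (depth 3)
After 'push 0': stack = [0, 0, 18, 0] (depth 4)
After 'add': stack = [0, 0, 18] (depth 3)
After 'add': stack = [0, 18] (depth 2)

Answer: 2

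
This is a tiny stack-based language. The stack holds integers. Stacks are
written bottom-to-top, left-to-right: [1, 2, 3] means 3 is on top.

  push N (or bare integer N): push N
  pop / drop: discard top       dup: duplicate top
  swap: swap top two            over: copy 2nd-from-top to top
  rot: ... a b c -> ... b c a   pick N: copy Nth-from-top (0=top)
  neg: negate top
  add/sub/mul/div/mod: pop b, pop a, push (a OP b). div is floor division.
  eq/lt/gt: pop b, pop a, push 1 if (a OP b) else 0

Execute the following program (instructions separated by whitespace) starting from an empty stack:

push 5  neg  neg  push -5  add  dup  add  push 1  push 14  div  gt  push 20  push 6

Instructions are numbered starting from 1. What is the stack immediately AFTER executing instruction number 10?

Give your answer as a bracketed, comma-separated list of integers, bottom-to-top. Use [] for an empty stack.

Answer: [0, 0]

Derivation:
Step 1 ('push 5'): [5]
Step 2 ('neg'): [-5]
Step 3 ('neg'): [5]
Step 4 ('push -5'): [5, -5]
Step 5 ('add'): [0]
Step 6 ('dup'): [0, 0]
Step 7 ('add'): [0]
Step 8 ('push 1'): [0, 1]
Step 9 ('push 14'): [0, 1, 14]
Step 10 ('div'): [0, 0]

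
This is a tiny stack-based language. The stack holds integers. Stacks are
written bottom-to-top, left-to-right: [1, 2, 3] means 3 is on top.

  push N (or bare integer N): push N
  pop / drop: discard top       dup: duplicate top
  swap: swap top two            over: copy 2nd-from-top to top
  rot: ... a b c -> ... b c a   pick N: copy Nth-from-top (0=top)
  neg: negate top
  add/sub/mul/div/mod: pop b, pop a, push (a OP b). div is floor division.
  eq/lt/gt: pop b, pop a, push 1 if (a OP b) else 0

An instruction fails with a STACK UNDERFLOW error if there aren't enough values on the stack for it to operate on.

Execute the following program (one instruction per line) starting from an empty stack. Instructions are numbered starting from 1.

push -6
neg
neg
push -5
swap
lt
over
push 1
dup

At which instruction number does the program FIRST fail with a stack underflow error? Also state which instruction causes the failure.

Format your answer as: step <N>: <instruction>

Answer: step 7: over

Derivation:
Step 1 ('push -6'): stack = [-6], depth = 1
Step 2 ('neg'): stack = [6], depth = 1
Step 3 ('neg'): stack = [-6], depth = 1
Step 4 ('push -5'): stack = [-6, -5], depth = 2
Step 5 ('swap'): stack = [-5, -6], depth = 2
Step 6 ('lt'): stack = [0], depth = 1
Step 7 ('over'): needs 2 value(s) but depth is 1 — STACK UNDERFLOW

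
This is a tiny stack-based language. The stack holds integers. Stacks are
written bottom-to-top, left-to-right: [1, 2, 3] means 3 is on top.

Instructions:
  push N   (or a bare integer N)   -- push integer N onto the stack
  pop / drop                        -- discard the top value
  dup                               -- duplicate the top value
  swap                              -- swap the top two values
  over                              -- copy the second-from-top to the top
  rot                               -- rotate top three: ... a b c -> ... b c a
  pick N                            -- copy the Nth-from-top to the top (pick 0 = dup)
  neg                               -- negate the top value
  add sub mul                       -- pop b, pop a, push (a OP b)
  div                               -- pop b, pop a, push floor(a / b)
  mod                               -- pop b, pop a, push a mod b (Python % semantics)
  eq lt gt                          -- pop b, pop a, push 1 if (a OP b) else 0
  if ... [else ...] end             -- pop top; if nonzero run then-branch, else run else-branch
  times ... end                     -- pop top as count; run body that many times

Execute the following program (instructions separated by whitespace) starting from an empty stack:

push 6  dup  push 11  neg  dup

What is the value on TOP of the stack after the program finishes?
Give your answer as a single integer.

Answer: -11

Derivation:
After 'push 6': [6]
After 'dup': [6, 6]
After 'push 11': [6, 6, 11]
After 'neg': [6, 6, -11]
After 'dup': [6, 6, -11, -11]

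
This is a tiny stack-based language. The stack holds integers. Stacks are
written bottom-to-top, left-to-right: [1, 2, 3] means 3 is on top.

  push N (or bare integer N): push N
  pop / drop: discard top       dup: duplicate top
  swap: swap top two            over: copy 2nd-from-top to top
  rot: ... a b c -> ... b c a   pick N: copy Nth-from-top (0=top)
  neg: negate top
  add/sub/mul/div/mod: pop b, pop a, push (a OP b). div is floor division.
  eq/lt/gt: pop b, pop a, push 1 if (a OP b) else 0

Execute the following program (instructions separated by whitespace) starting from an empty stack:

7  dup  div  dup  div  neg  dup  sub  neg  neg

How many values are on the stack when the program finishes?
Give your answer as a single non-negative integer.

Answer: 1

Derivation:
After 'push 7': stack = [7] (depth 1)
After 'dup': stack = [7, 7] (depth 2)
After 'div': stack = [1] (depth 1)
After 'dup': stack = [1, 1] (depth 2)
After 'div': stack = [1] (depth 1)
After 'neg': stack = [-1] (depth 1)
After 'dup': stack = [-1, -1] (depth 2)
After 'sub': stack = [0] (depth 1)
After 'neg': stack = [0] (depth 1)
After 'neg': stack = [0] (depth 1)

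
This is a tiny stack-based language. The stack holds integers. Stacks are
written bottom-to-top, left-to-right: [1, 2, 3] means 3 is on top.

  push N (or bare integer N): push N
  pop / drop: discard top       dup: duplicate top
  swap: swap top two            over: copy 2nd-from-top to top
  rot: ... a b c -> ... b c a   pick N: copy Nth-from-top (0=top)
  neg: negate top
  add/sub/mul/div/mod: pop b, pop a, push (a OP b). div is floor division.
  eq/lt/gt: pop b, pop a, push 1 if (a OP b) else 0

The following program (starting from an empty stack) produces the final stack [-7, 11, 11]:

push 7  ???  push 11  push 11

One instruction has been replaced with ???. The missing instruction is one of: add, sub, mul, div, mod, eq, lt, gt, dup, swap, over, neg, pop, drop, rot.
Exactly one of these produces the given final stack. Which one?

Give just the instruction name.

Stack before ???: [7]
Stack after ???:  [-7]
The instruction that transforms [7] -> [-7] is: neg

Answer: neg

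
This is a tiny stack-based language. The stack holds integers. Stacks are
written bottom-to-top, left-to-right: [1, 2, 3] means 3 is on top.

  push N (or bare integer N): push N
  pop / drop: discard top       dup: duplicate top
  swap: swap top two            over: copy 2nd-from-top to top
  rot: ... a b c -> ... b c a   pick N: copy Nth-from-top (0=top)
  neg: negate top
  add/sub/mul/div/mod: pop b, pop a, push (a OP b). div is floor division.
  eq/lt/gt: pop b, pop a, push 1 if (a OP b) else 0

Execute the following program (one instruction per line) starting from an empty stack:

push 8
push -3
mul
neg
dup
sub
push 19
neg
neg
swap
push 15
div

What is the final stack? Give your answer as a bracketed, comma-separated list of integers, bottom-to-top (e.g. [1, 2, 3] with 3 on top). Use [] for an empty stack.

After 'push 8': [8]
After 'push -3': [8, -3]
After 'mul': [-24]
After 'neg': [24]
After 'dup': [24, 24]
After 'sub': [0]
After 'push 19': [0, 19]
After 'neg': [0, -19]
After 'neg': [0, 19]
After 'swap': [19, 0]
After 'push 15': [19, 0, 15]
After 'div': [19, 0]

Answer: [19, 0]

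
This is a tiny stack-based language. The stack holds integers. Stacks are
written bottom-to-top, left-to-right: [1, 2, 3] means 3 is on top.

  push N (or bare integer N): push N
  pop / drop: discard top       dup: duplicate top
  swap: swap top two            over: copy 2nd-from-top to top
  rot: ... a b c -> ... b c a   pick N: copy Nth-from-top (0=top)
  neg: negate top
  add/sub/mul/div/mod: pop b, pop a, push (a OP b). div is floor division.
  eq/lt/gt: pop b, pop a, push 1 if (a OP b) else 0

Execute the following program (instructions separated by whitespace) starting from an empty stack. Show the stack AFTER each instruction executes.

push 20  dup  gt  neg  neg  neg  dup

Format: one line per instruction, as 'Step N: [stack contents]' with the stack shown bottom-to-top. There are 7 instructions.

Step 1: [20]
Step 2: [20, 20]
Step 3: [0]
Step 4: [0]
Step 5: [0]
Step 6: [0]
Step 7: [0, 0]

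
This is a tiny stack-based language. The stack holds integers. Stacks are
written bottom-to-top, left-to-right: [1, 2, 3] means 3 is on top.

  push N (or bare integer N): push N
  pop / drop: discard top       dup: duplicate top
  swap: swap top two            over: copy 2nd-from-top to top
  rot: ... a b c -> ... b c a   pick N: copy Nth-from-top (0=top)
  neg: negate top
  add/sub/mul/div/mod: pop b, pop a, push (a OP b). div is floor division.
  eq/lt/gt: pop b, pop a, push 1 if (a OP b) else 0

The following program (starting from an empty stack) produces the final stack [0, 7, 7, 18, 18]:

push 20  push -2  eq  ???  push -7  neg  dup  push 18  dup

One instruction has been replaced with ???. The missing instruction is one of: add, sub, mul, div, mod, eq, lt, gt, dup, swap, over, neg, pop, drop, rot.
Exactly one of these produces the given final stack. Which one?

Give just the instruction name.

Answer: neg

Derivation:
Stack before ???: [0]
Stack after ???:  [0]
The instruction that transforms [0] -> [0] is: neg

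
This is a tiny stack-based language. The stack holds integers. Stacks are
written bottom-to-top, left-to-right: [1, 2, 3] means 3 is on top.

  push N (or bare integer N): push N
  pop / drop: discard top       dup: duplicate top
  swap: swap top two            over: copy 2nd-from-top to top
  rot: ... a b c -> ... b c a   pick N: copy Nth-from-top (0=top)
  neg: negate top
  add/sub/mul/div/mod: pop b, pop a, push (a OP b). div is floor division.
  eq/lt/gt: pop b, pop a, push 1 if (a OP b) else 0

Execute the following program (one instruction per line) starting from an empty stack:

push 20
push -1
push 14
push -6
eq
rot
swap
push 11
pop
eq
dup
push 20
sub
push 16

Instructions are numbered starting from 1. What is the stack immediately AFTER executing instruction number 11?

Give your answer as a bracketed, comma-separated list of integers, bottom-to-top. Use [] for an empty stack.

Step 1 ('push 20'): [20]
Step 2 ('push -1'): [20, -1]
Step 3 ('push 14'): [20, -1, 14]
Step 4 ('push -6'): [20, -1, 14, -6]
Step 5 ('eq'): [20, -1, 0]
Step 6 ('rot'): [-1, 0, 20]
Step 7 ('swap'): [-1, 20, 0]
Step 8 ('push 11'): [-1, 20, 0, 11]
Step 9 ('pop'): [-1, 20, 0]
Step 10 ('eq'): [-1, 0]
Step 11 ('dup'): [-1, 0, 0]

Answer: [-1, 0, 0]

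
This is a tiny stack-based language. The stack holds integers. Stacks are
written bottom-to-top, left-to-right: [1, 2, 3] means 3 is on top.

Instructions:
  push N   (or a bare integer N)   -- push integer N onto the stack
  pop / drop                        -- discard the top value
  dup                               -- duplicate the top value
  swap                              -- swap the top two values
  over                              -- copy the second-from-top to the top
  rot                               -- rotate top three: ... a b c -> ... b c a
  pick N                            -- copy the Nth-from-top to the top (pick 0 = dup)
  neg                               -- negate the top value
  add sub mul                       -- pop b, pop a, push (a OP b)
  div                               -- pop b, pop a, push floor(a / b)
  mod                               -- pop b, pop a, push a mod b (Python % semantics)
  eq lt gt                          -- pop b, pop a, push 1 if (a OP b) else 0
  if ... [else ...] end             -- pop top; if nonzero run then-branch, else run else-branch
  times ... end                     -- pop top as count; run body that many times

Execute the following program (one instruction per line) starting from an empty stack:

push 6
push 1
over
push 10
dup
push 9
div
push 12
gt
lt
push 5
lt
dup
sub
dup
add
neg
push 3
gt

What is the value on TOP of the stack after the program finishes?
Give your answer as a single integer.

Answer: 0

Derivation:
After 'push 6': [6]
After 'push 1': [6, 1]
After 'over': [6, 1, 6]
After 'push 10': [6, 1, 6, 10]
After 'dup': [6, 1, 6, 10, 10]
After 'push 9': [6, 1, 6, 10, 10, 9]
After 'div': [6, 1, 6, 10, 1]
After 'push 12': [6, 1, 6, 10, 1, 12]
After 'gt': [6, 1, 6, 10, 0]
After 'lt': [6, 1, 6, 0]
After 'push 5': [6, 1, 6, 0, 5]
After 'lt': [6, 1, 6, 1]
After 'dup': [6, 1, 6, 1, 1]
After 'sub': [6, 1, 6, 0]
After 'dup': [6, 1, 6, 0, 0]
After 'add': [6, 1, 6, 0]
After 'neg': [6, 1, 6, 0]
After 'push 3': [6, 1, 6, 0, 3]
After 'gt': [6, 1, 6, 0]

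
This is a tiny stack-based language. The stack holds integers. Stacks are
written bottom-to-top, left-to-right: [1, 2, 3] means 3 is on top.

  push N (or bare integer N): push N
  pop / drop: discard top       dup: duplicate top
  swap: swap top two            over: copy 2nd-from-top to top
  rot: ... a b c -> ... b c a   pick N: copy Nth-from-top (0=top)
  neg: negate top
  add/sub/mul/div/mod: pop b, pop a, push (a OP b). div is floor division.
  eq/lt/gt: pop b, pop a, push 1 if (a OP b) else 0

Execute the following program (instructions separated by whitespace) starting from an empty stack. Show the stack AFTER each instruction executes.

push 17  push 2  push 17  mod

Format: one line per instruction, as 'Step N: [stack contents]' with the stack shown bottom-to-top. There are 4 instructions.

Step 1: [17]
Step 2: [17, 2]
Step 3: [17, 2, 17]
Step 4: [17, 2]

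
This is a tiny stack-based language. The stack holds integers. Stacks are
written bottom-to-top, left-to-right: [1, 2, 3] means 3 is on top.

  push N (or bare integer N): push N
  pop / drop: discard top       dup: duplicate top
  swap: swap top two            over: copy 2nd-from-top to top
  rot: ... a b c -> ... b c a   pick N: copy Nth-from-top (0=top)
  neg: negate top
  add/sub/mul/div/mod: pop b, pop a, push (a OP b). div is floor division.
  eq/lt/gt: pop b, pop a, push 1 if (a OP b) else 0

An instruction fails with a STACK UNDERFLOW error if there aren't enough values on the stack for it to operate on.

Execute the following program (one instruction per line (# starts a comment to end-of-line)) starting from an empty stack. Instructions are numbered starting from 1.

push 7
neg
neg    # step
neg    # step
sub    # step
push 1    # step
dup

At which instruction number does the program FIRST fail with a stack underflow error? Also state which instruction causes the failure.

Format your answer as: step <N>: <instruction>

Answer: step 5: sub

Derivation:
Step 1 ('push 7'): stack = [7], depth = 1
Step 2 ('neg'): stack = [-7], depth = 1
Step 3 ('neg'): stack = [7], depth = 1
Step 4 ('neg'): stack = [-7], depth = 1
Step 5 ('sub'): needs 2 value(s) but depth is 1 — STACK UNDERFLOW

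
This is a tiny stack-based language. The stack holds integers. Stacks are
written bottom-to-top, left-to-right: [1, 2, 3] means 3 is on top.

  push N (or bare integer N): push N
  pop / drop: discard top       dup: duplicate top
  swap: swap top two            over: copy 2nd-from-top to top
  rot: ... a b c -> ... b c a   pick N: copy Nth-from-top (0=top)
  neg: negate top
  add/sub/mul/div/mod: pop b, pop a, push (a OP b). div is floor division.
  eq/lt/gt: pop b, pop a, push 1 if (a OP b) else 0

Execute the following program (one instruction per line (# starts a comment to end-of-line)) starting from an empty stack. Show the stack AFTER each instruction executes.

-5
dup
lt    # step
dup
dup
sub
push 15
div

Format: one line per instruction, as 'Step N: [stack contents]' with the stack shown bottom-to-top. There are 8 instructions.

Step 1: [-5]
Step 2: [-5, -5]
Step 3: [0]
Step 4: [0, 0]
Step 5: [0, 0, 0]
Step 6: [0, 0]
Step 7: [0, 0, 15]
Step 8: [0, 0]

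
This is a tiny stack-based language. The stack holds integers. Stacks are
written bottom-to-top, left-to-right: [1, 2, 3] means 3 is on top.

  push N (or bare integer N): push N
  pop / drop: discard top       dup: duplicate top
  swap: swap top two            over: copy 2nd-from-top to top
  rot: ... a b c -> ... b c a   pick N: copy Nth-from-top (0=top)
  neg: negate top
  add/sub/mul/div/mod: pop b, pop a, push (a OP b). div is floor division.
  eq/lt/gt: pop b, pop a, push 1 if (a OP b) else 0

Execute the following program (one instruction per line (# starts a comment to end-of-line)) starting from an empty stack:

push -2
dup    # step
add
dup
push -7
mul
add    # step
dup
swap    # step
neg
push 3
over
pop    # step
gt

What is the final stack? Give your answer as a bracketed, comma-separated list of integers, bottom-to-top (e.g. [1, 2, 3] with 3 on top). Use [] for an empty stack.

Answer: [24, 0]

Derivation:
After 'push -2': [-2]
After 'dup': [-2, -2]
After 'add': [-4]
After 'dup': [-4, -4]
After 'push -7': [-4, -4, -7]
After 'mul': [-4, 28]
After 'add': [24]
After 'dup': [24, 24]
After 'swap': [24, 24]
After 'neg': [24, -24]
After 'push 3': [24, -24, 3]
After 'over': [24, -24, 3, -24]
After 'pop': [24, -24, 3]
After 'gt': [24, 0]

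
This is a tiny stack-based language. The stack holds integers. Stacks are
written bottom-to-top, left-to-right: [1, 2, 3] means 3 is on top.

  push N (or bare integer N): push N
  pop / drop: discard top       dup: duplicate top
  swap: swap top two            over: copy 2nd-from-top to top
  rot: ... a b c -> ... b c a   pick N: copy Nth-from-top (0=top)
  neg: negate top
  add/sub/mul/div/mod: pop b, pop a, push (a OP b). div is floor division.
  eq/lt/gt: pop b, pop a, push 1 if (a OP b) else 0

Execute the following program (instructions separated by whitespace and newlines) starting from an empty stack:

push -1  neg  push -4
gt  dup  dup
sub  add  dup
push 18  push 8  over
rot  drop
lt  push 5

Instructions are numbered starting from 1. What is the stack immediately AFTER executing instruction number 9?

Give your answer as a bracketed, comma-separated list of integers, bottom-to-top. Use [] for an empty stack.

Answer: [1, 1]

Derivation:
Step 1 ('push -1'): [-1]
Step 2 ('neg'): [1]
Step 3 ('push -4'): [1, -4]
Step 4 ('gt'): [1]
Step 5 ('dup'): [1, 1]
Step 6 ('dup'): [1, 1, 1]
Step 7 ('sub'): [1, 0]
Step 8 ('add'): [1]
Step 9 ('dup'): [1, 1]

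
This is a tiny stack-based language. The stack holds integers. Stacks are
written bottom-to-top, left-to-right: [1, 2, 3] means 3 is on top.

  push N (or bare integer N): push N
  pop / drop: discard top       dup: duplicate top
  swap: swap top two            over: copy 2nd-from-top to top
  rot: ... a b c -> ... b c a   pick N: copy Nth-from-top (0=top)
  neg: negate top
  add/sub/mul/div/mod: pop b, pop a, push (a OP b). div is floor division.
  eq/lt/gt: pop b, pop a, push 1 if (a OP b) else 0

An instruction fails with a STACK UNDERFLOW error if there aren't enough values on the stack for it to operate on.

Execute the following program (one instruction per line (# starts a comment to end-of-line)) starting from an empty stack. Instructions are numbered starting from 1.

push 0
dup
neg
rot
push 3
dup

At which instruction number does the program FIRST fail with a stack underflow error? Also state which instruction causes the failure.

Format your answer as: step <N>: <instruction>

Answer: step 4: rot

Derivation:
Step 1 ('push 0'): stack = [0], depth = 1
Step 2 ('dup'): stack = [0, 0], depth = 2
Step 3 ('neg'): stack = [0, 0], depth = 2
Step 4 ('rot'): needs 3 value(s) but depth is 2 — STACK UNDERFLOW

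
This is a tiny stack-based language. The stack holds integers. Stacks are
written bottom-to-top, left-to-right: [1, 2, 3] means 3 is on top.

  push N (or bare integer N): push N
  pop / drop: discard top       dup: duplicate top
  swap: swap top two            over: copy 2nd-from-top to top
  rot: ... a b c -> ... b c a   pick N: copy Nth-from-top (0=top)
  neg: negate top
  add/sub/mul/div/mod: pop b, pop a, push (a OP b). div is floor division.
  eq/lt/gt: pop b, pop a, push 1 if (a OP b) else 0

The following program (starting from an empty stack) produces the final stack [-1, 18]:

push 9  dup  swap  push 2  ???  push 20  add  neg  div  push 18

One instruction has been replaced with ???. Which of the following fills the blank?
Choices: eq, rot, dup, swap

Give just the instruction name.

Answer: eq

Derivation:
Stack before ???: [9, 9, 2]
Stack after ???:  [9, 0]
Checking each choice:
  eq: MATCH
  rot: produces [9, -1, 18]
  dup: produces [9, 9, -1, 18]
  swap: produces [9, -1, 18]


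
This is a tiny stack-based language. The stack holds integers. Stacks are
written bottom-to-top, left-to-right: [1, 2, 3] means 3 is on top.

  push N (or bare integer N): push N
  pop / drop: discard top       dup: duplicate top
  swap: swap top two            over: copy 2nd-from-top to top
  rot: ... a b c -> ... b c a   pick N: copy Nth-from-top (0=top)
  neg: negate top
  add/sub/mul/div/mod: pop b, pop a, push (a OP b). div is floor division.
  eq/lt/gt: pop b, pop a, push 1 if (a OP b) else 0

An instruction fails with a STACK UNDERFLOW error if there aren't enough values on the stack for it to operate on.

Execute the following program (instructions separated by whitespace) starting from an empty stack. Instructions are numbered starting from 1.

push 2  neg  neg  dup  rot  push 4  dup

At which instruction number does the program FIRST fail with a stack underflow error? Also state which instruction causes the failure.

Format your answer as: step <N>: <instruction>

Step 1 ('push 2'): stack = [2], depth = 1
Step 2 ('neg'): stack = [-2], depth = 1
Step 3 ('neg'): stack = [2], depth = 1
Step 4 ('dup'): stack = [2, 2], depth = 2
Step 5 ('rot'): needs 3 value(s) but depth is 2 — STACK UNDERFLOW

Answer: step 5: rot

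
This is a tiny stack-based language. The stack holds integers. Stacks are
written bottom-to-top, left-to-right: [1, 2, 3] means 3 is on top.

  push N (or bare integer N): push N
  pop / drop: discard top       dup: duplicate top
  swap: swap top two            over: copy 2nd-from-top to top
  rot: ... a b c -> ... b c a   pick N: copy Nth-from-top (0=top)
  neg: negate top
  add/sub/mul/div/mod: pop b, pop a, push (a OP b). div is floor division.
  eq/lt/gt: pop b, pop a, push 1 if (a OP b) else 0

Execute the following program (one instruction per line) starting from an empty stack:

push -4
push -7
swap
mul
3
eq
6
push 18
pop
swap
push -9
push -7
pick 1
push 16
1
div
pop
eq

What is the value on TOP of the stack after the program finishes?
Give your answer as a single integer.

After 'push -4': [-4]
After 'push -7': [-4, -7]
After 'swap': [-7, -4]
After 'mul': [28]
After 'push 3': [28, 3]
After 'eq': [0]
After 'push 6': [0, 6]
After 'push 18': [0, 6, 18]
After 'pop': [0, 6]
After 'swap': [6, 0]
After 'push -9': [6, 0, -9]
After 'push -7': [6, 0, -9, -7]
After 'pick 1': [6, 0, -9, -7, -9]
After 'push 16': [6, 0, -9, -7, -9, 16]
After 'push 1': [6, 0, -9, -7, -9, 16, 1]
After 'div': [6, 0, -9, -7, -9, 16]
After 'pop': [6, 0, -9, -7, -9]
After 'eq': [6, 0, -9, 0]

Answer: 0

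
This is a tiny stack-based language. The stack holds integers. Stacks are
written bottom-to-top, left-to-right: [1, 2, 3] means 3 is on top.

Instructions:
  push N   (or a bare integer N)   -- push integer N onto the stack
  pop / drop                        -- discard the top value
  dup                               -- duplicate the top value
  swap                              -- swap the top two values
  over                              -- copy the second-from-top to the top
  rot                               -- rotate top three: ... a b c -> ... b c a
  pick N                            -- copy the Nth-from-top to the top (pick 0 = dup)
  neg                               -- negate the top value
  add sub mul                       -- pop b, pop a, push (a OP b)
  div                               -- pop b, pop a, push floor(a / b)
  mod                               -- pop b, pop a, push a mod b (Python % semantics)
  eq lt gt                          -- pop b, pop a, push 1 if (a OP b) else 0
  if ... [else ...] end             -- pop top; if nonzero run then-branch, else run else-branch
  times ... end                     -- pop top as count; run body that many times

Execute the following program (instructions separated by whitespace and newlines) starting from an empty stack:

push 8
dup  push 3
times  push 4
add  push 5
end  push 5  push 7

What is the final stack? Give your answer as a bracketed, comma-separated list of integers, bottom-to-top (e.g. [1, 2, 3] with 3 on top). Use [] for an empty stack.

Answer: [8, 12, 9, 9, 5, 5, 7]

Derivation:
After 'push 8': [8]
After 'dup': [8, 8]
After 'push 3': [8, 8, 3]
After 'times': [8, 8]
After 'push 4': [8, 8, 4]
After 'add': [8, 12]
After 'push 5': [8, 12, 5]
After 'push 4': [8, 12, 5, 4]
After 'add': [8, 12, 9]
After 'push 5': [8, 12, 9, 5]
After 'push 4': [8, 12, 9, 5, 4]
After 'add': [8, 12, 9, 9]
After 'push 5': [8, 12, 9, 9, 5]
After 'push 5': [8, 12, 9, 9, 5, 5]
After 'push 7': [8, 12, 9, 9, 5, 5, 7]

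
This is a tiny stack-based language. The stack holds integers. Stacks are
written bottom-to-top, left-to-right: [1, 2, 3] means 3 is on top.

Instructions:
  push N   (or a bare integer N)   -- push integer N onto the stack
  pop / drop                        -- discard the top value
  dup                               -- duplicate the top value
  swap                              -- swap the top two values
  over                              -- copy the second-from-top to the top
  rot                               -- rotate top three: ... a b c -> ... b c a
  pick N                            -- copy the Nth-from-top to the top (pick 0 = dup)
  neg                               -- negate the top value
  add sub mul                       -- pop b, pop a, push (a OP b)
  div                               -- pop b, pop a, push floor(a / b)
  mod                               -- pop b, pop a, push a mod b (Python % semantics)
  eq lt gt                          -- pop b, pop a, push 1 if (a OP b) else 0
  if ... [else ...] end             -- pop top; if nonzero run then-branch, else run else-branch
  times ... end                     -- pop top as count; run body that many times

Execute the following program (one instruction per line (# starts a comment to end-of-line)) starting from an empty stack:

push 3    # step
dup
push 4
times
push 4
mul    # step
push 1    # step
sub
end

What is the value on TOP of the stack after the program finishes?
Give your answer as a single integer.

After 'push 3': [3]
After 'dup': [3, 3]
After 'push 4': [3, 3, 4]
After 'times': [3, 3]
After 'push 4': [3, 3, 4]
After 'mul': [3, 12]
After 'push 1': [3, 12, 1]
After 'sub': [3, 11]
After 'push 4': [3, 11, 4]
After 'mul': [3, 44]
After 'push 1': [3, 44, 1]
After 'sub': [3, 43]
After 'push 4': [3, 43, 4]
After 'mul': [3, 172]
After 'push 1': [3, 172, 1]
After 'sub': [3, 171]
After 'push 4': [3, 171, 4]
After 'mul': [3, 684]
After 'push 1': [3, 684, 1]
After 'sub': [3, 683]

Answer: 683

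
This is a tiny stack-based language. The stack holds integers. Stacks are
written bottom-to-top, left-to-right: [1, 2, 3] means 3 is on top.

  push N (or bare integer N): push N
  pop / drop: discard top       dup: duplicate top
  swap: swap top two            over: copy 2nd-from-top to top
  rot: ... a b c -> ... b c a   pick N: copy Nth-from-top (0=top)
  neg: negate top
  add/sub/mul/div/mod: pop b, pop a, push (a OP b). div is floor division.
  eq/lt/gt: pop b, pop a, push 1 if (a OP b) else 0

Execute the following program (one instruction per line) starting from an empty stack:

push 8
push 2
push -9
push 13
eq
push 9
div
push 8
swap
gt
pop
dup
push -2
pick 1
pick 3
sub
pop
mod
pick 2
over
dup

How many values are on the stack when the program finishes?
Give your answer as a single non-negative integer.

Answer: 6

Derivation:
After 'push 8': stack = [8] (depth 1)
After 'push 2': stack = [8, 2] (depth 2)
After 'push -9': stack = [8, 2, -9] (depth 3)
After 'push 13': stack = [8, 2, -9, 13] (depth 4)
After 'eq': stack = [8, 2, 0] (depth 3)
After 'push 9': stack = [8, 2, 0, 9] (depth 4)
After 'div': stack = [8, 2, 0] (depth 3)
After 'push 8': stack = [8, 2, 0, 8] (depth 4)
After 'swap': stack = [8, 2, 8, 0] (depth 4)
After 'gt': stack = [8, 2, 1] (depth 3)
  ...
After 'dup': stack = [8, 2, 2] (depth 3)
After 'push -2': stack = [8, 2, 2, -2] (depth 4)
After 'pick 1': stack = [8, 2, 2, -2, 2] (depth 5)
After 'pick 3': stack = [8, 2, 2, -2, 2, 2] (depth 6)
After 'sub': stack = [8, 2, 2, -2, 0] (depth 5)
After 'pop': stack = [8, 2, 2, -2] (depth 4)
After 'mod': stack = [8, 2, 0] (depth 3)
After 'pick 2': stack = [8, 2, 0, 8] (depth 4)
After 'over': stack = [8, 2, 0, 8, 0] (depth 5)
After 'dup': stack = [8, 2, 0, 8, 0, 0] (depth 6)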